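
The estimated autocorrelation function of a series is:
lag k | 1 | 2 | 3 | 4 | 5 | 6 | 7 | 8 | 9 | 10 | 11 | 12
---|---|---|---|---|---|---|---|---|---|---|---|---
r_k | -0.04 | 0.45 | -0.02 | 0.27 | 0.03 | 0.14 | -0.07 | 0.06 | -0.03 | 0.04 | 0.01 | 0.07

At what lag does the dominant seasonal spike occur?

2

The largest autocorrelation is r_2 = 0.45, with a weaker echo at lag 4 (0.27); the remaining lags stay at or below 0.14.
The dominant spike at lag 2 indicates a seasonal period of 2.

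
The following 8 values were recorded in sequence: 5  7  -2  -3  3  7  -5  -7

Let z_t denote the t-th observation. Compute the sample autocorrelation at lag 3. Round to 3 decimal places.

-0.070

Mean z̄ = (5 + 7 − 2 − 3 + 3 + 7 − 5 − 7)/8 = 0.6250
Σ(z_t−z̄)(z_{t+3}−z̄) = (-15.8594) + (15.1406) + (-16.7344) + (20.3906) + (-18.1094) = -15.1719
Denominator Σ(z_t−z̄)² = 215.8750
r_3 = -15.1719 / 215.8750 = -0.070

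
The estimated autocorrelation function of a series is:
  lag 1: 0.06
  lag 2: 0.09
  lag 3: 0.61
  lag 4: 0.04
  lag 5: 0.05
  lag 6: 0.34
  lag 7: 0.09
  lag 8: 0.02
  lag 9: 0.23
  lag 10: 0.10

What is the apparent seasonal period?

3

The largest autocorrelation is r_3 = 0.61, with weaker echoes at lags 6 (0.34) and 9 (0.23); the remaining lags stay at or below 0.10.
The dominant spike at lag 3 indicates a seasonal period of 3.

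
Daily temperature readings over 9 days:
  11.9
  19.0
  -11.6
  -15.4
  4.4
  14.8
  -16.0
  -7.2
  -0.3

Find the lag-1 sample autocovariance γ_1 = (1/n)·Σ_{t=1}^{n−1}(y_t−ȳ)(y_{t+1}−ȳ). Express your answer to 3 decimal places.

6.858

Mean ȳ = (11.9 + 19.0 − 11.6 − 15.4 + 4.4 + 14.8 − 16.0 − 7.2 − 0.3)/9 = -0.0444
Σ_{t=1}^{8}(y_t−ȳ)(y_{t+1}−ȳ) = 61.7247
γ_1 = 61.7247 / 9 = 6.858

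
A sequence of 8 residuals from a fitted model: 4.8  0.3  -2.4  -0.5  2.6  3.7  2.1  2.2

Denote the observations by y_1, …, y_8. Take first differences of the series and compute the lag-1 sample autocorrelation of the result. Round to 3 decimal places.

First differences Δy: -4.5, -2.7, 1.9, 3.1, 1.1, -1.6, 0.1
Mean of differences = -0.3714
Numerator Σ(Δy_t−Δȳ)(Δy_{t+1}−Δȳ) = 14.9306
Denominator Σ(Δy_t−Δȳ)² = 43.5743
r_1(Δy) = 14.9306 / 43.5743 = 0.343

0.343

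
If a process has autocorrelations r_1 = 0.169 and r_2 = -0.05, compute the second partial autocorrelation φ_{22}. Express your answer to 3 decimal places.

-0.081

φ_{22} = (r_2 − r_1²) / (1 − r_1²)
r_1² = (0.169)² = 0.028561
Numerator = -0.05 − 0.0286 = -0.0786; denominator = 1 − 0.0286 = 0.9714
φ_{22} = -0.0786 / 0.9714 = -0.081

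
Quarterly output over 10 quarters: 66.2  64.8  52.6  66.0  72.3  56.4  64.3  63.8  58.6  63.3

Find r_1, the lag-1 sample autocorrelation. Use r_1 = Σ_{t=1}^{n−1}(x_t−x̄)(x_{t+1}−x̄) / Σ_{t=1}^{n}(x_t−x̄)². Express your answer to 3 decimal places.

Mean x̄ = (66.2 + 64.8 + 52.6 + 66.0 + 72.3 + 56.4 + 64.3 + 63.8 + 58.6 + 63.3)/10 = 62.8300
Numerator Σ_{t=1}^{9}(x_t−x̄)(x_{t+1}−x̄) = -90.9329
Denominator Σ(x_t−x̄)² = 282.1810
r_1 = -90.9329 / 282.1810 = -0.322

-0.322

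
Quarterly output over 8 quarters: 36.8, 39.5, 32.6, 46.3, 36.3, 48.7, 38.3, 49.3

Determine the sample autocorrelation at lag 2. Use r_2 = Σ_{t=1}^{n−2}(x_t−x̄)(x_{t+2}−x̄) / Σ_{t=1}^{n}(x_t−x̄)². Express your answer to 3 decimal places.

Mean x̄ = (36.8 + 39.5 + 32.6 + 46.3 + 36.3 + 48.7 + 38.3 + 49.3)/8 = 40.9750
Deviations from mean: -4.1750, -1.4750, -8.3750, 5.3250, -4.6750, 7.7250, -2.6750, 8.3250
Numerator Σ_{t=1}^{6}(x_t−x̄)(x_{t+2}−x̄) = 184.2163
Denominator Σ(x_t−x̄)² = 276.0950
r_2 = 184.2163 / 276.0950 = 0.667

0.667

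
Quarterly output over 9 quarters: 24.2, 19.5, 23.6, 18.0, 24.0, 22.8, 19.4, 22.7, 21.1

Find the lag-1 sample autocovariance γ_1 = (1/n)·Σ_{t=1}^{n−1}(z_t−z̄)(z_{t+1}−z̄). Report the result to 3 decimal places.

-3.124

Mean z̄ = (24.2 + 19.5 + 23.6 + 18.0 + 24.0 + 22.8 + 19.4 + 22.7 + 21.1)/9 = 21.7000
Σ_{t=1}^{8}(z_t−z̄)(z_{t+1}−z̄) = -28.1200
γ_1 = -28.1200 / 9 = -3.124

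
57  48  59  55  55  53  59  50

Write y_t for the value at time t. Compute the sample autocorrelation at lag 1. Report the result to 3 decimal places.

-0.632

Mean ȳ = (57 + 48 + 59 + 55 + 55 + 53 + 59 + 50)/8 = 54.5000
Σ(y_t−ȳ)(y_{t+1}−ȳ) = (-16.2500) + (-29.2500) + (2.2500) + (0.2500) + (-0.7500) + (-6.7500) + (-20.2500) = -70.7500
Denominator Σ(y_t−ȳ)² = 112.0000
r_1 = -70.7500 / 112.0000 = -0.632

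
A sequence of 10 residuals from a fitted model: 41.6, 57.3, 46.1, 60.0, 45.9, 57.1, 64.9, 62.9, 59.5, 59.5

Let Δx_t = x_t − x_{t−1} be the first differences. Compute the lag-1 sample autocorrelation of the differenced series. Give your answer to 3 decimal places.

-0.661

First differences Δx: 15.7, -11.2, 13.9, -14.1, 11.2, 7.8, -2.0, -3.4, 0.0
Mean of differences = 1.9889
Numerator Σ(Δx_t−Δx̄)(Δx_{t+1}−Δx̄) = -615.2012
Denominator Σ(Δx_t−Δx̄)² = 930.1889
r_1(Δx) = -615.2012 / 930.1889 = -0.661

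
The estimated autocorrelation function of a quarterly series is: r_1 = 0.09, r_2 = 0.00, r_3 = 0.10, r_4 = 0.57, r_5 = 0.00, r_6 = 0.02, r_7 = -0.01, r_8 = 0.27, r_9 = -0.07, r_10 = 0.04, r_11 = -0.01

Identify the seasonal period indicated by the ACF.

The largest autocorrelation is r_4 = 0.57, with a weaker echo at lag 8 (0.27); the remaining lags stay at or below 0.10.
The dominant spike at lag 4 indicates a seasonal period of 4.

4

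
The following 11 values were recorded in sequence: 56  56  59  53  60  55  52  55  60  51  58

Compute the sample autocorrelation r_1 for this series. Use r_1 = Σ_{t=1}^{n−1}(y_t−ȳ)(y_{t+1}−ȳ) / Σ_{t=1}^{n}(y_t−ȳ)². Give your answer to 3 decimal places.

Mean ȳ = (56 + 56 + 59 + 53 + 60 + 55 + 52 + 55 + 60 + 51 + 58)/11 = 55.9091
Numerator Σ_{t=1}^{10}(y_t−ȳ)(y_{t+1}−ȳ) = -51.2810
Denominator Σ(y_t−ȳ)² = 96.9091
r_1 = -51.2810 / 96.9091 = -0.529

-0.529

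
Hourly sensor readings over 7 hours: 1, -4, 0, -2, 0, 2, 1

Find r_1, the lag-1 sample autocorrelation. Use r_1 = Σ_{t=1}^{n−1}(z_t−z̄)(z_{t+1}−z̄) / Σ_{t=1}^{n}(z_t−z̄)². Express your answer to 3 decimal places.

-0.127

Mean z̄ = (1 − 4 + 0 − 2 + 0 + 2 + 1)/7 = -0.2857
Numerator Σ_{t=1}^{6}(z_t−z̄)(z_{t+1}−z̄) = -3.2245
Denominator Σ(z_t−z̄)² = 25.4286
r_1 = -3.2245 / 25.4286 = -0.127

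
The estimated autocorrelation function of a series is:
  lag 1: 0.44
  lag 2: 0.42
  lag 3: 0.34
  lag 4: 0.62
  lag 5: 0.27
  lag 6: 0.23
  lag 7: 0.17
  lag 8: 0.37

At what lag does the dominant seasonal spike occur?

The largest autocorrelation is r_4 = 0.62; the remaining lags stay at or below 0.44. The elevated value at lag 1 (0.44), dropping to 0.42 at lag 2, reflects decaying short-term dependence rather than seasonality.
The dominant spike at lag 4 indicates a seasonal period of 4.

4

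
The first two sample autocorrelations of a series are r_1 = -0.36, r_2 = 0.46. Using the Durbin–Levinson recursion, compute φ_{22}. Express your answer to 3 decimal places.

φ_{22} = (r_2 − r_1²) / (1 − r_1²)
r_1² = (-0.36)² = 0.1296
Numerator = 0.46 − 0.1296 = 0.3304; denominator = 1 − 0.1296 = 0.8704
φ_{22} = 0.3304 / 0.8704 = 0.380

0.380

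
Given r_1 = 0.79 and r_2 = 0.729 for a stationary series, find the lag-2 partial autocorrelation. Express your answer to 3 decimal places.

φ_{22} = (r_2 − r_1²) / (1 − r_1²)
r_1² = (0.79)² = 0.6241
Numerator = 0.729 − 0.6241 = 0.1049; denominator = 1 − 0.6241 = 0.3759
φ_{22} = 0.1049 / 0.3759 = 0.279

0.279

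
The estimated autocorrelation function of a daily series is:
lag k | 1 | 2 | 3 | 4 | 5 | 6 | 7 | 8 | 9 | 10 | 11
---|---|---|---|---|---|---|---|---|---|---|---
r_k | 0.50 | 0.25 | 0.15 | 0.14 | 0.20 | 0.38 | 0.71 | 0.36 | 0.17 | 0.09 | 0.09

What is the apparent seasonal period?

7

The largest autocorrelation is r_7 = 0.71; the remaining lags stay at or below 0.50. The elevated value at lag 1 (0.50), dropping to 0.25 at lag 2, reflects decaying short-term dependence rather than seasonality.
The dominant spike at lag 7 indicates a seasonal period of 7.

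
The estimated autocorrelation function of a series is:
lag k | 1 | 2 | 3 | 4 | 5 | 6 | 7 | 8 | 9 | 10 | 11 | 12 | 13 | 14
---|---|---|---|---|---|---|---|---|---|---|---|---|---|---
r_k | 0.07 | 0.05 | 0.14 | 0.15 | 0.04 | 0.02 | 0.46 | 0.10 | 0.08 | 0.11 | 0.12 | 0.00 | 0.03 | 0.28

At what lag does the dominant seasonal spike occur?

The largest autocorrelation is r_7 = 0.46, with a weaker echo at lag 14 (0.28); the remaining lags stay at or below 0.15.
The dominant spike at lag 7 indicates a seasonal period of 7.

7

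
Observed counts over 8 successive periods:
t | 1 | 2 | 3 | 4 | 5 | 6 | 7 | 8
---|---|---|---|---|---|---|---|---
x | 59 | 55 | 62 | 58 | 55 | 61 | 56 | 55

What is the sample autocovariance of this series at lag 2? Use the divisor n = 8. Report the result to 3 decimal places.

Mean x̄ = (59 + 55 + 62 + 58 + 55 + 61 + 56 + 55)/8 = 57.6250
Σ_{t=1}^{6}(x_t−x̄)(x_{t+2}−x̄) = -9.7813
γ_2 = -9.7813 / 8 = -1.223

-1.223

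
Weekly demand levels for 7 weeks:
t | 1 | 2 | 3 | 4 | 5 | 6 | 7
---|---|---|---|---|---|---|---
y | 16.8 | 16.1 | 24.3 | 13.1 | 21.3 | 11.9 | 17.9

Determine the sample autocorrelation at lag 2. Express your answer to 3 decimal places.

Mean ȳ = (16.8 + 16.1 + 24.3 + 13.1 + 21.3 + 11.9 + 17.9)/7 = 17.3429
Deviations from mean: -0.5429, -1.2429, 6.9571, -4.2429, 3.9571, -5.4429, 0.5571
Σ(y_t−ȳ)(y_{t+2}−ȳ) = (-3.7767) + (5.2733) + (27.5304) + (23.0933) + (2.2047) = 54.3249
Denominator Σ(y_t−ȳ)² = 113.8371
r_2 = 54.3249 / 113.8371 = 0.477

0.477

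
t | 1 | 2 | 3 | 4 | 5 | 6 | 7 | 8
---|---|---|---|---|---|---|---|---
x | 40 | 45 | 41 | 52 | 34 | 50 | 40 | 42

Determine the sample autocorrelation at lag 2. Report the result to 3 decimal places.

0.525

Mean x̄ = (40 + 45 + 41 + 52 + 34 + 50 + 40 + 42)/8 = 43.0000
Deviations from mean: -3.0000, 2.0000, -2.0000, 9.0000, -9.0000, 7.0000, -3.0000, -1.0000
Σ(x_t−x̄)(x_{t+2}−x̄) = (6.0000) + (18.0000) + (18.0000) + (63.0000) + (27.0000) + (-7.0000) = 125.0000
Denominator Σ(x_t−x̄)² = 238.0000
r_2 = 125.0000 / 238.0000 = 0.525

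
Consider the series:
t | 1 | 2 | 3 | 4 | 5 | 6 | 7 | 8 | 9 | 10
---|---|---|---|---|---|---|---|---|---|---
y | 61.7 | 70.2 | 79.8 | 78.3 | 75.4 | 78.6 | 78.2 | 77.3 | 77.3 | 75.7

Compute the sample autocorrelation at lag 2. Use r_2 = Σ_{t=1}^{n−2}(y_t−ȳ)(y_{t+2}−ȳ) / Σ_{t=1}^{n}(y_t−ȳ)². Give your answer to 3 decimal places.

-0.194

Mean ȳ = (61.7 + 70.2 + 79.8 + 78.3 + 75.4 + 78.6 + 78.2 + 77.3 + 77.3 + 75.7)/10 = 75.2500
Numerator Σ_{t=1}^{8}(y_t−ȳ)(y_{t+2}−ȳ) = -51.8750
Denominator Σ(y_t−ȳ)² = 267.6650
r_2 = -51.8750 / 267.6650 = -0.194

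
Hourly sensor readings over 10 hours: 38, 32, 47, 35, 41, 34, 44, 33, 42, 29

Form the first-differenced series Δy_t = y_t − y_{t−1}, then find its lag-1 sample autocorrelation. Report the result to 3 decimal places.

First differences Δy: -6, 15, -12, 6, -7, 10, -11, 9, -13
Mean of differences = -1.0000
Numerator Σ(Δy_t−Δȳ)(Δy_{t+1}−Δȳ) = -771.0000
Denominator Σ(Δy_t−Δȳ)² = 952.0000
r_1(Δy) = -771.0000 / 952.0000 = -0.810

-0.810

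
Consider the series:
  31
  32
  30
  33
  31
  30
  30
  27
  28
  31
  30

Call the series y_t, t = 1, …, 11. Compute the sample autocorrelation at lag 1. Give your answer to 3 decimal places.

Mean ȳ = (31 + 32 + 30 + 33 + 31 + 30 + 30 + 27 + 28 + 31 + 30)/11 = 30.2727
Numerator Σ_{t=1}^{10}(y_t−ȳ)(y_{t+1}−ȳ) = 8.3802
Denominator Σ(y_t−ȳ)² = 28.1818
r_1 = 8.3802 / 28.1818 = 0.297

0.297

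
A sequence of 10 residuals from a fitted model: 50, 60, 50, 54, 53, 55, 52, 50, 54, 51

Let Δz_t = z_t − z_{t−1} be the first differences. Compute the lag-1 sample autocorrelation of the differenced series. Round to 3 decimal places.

First differences Δz: 10, -10, 4, -1, 2, -3, -2, 4, -3
Mean of differences = 0.1111
Numerator Σ(Δz_t−Δz̄)(Δz_{t+1}−Δz̄) = -165.3457
Denominator Σ(Δz_t−Δz̄)² = 258.8889
r_1(Δz) = -165.3457 / 258.8889 = -0.639

-0.639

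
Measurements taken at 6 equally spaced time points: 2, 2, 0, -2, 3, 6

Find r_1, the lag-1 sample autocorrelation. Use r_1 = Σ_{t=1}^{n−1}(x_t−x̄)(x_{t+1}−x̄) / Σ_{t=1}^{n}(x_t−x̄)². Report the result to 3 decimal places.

Mean x̄ = (2 + 2 + 0 − 2 + 3 + 6)/6 = 1.8333
Deviations from mean: 0.1667, 0.1667, -1.8333, -3.8333, 1.1667, 4.1667
Numerator Σ_{t=1}^{5}(x_t−x̄)(x_{t+1}−x̄) = 7.1389
Denominator Σ(x_t−x̄)² = 36.8333
r_1 = 7.1389 / 36.8333 = 0.194

0.194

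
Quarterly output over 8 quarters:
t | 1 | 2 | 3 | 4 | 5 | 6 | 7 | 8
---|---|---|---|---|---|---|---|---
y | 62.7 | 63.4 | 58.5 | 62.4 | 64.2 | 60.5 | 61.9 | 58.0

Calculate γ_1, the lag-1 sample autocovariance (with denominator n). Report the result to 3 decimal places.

-1.012

Mean ȳ = (62.7 + 63.4 + 58.5 + 62.4 + 64.2 + 60.5 + 61.9 + 58.0)/8 = 61.4500
Σ_{t=1}^{7}(y_t−ȳ)(y_{t+1}−ȳ) = -8.0975
γ_1 = -8.0975 / 8 = -1.012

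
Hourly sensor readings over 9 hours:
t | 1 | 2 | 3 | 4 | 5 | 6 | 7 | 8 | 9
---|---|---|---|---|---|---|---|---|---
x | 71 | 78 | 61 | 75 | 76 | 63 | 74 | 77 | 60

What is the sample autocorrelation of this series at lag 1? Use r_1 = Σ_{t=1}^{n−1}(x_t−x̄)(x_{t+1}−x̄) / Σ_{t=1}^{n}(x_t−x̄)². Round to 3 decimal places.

-0.476

Mean x̄ = (71 + 78 + 61 + 75 + 76 + 63 + 74 + 77 + 60)/9 = 70.5556
Numerator Σ_{t=1}^{8}(x_t−x̄)(x_{t+1}−x̄) = -199.0864
Denominator Σ(x_t−x̄)² = 418.2222
r_1 = -199.0864 / 418.2222 = -0.476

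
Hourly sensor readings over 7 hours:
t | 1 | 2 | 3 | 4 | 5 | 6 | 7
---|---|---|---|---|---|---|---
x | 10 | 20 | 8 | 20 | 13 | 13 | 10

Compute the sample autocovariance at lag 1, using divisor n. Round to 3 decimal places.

-13.577

Mean x̄ = (10 + 20 + 8 + 20 + 13 + 13 + 10)/7 = 13.4286
Σ_{t=1}^{6}(x_t−x̄)(x_{t+1}−x̄) = -95.0408
γ_1 = -95.0408 / 7 = -13.577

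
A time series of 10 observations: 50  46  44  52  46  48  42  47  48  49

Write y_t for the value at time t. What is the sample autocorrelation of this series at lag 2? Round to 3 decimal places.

-0.072

Mean ȳ = (50 + 46 + 44 + 52 + 46 + 48 + 42 + 47 + 48 + 49)/10 = 47.2000
Numerator Σ_{t=1}^{8}(y_t−ȳ)(y_{t+2}−ȳ) = -5.4800
Denominator Σ(y_t−ȳ)² = 75.6000
r_2 = -5.4800 / 75.6000 = -0.072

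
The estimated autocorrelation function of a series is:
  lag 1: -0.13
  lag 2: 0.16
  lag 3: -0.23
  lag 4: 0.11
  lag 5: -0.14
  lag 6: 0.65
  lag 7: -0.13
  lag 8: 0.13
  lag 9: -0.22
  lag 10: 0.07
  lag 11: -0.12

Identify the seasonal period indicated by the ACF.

The largest autocorrelation is r_6 = 0.65; the remaining lags stay at or below 0.16.
The dominant spike at lag 6 indicates a seasonal period of 6.

6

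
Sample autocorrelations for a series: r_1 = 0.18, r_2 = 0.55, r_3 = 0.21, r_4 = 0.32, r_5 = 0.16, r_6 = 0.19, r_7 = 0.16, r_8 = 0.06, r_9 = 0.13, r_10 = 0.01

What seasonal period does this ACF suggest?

2

The largest autocorrelation is r_2 = 0.55, with a weaker echo at lag 4 (0.32); the remaining lags stay at or below 0.21.
The dominant spike at lag 2 indicates a seasonal period of 2.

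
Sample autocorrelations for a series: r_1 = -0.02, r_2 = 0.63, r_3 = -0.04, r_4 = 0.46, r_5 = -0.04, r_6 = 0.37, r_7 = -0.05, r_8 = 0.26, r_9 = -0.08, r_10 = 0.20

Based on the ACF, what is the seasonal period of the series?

The largest autocorrelation is r_2 = 0.63, with weaker echoes at lags 4 (0.46), 6 (0.37), 8 (0.26) and 10 (0.20); the remaining lags stay at or below -0.02.
The dominant spike at lag 2 indicates a seasonal period of 2.

2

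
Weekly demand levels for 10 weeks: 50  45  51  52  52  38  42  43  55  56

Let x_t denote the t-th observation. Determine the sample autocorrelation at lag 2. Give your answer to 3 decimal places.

-0.264

Mean x̄ = (50 + 45 + 51 + 52 + 52 + 38 + 42 + 43 + 55 + 56)/10 = 48.4000
Numerator Σ_{t=1}^{8}(x_t−x̄)(x_{t+2}−x̄) = -86.3200
Denominator Σ(x_t−x̄)² = 326.4000
r_2 = -86.3200 / 326.4000 = -0.264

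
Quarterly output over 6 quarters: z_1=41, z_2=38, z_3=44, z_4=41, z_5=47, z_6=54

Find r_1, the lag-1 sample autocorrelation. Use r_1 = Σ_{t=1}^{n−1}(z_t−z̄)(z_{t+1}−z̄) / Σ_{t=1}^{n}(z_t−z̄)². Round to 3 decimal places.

0.245

Mean z̄ = (41 + 38 + 44 + 41 + 47 + 54)/6 = 44.1667
Numerator Σ_{t=1}^{5}(z_t−z̄)(z_{t+1}−z̄) = 39.9722
Denominator Σ(z_t−z̄)² = 162.8333
r_1 = 39.9722 / 162.8333 = 0.245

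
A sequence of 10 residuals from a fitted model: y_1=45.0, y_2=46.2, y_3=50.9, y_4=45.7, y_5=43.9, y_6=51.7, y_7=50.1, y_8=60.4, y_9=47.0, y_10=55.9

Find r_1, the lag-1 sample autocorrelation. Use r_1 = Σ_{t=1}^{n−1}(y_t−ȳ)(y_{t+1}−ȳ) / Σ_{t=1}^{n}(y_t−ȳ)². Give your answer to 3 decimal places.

-0.086

Mean ȳ = (45.0 + 46.2 + 50.9 + 45.7 + 43.9 + 51.7 + 50.1 + 60.4 + 47.0 + 55.9)/10 = 49.6800
Numerator Σ_{t=1}^{9}(y_t−ȳ)(y_{t+1}−ȳ) = -21.5344
Denominator Σ(y_t−ȳ)² = 249.7960
r_1 = -21.5344 / 249.7960 = -0.086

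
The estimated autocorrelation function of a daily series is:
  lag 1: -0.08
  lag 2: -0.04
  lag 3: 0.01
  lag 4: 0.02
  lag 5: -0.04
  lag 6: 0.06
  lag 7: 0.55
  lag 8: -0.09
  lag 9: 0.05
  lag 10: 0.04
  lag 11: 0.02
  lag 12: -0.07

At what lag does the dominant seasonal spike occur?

7

The largest autocorrelation is r_7 = 0.55; the remaining lags stay at or below 0.06.
The dominant spike at lag 7 indicates a seasonal period of 7.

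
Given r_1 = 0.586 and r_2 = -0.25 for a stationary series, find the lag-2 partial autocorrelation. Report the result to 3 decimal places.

-0.904

φ_{22} = (r_2 − r_1²) / (1 − r_1²)
r_1² = (0.586)² = 0.343396
Numerator = -0.25 − 0.3434 = -0.5934; denominator = 1 − 0.3434 = 0.6566
φ_{22} = -0.5934 / 0.6566 = -0.904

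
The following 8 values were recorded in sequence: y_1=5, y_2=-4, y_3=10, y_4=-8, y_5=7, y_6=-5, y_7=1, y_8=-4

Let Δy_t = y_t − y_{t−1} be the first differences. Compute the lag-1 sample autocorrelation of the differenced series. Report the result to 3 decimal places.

-0.908

First differences Δy: -9, 14, -18, 15, -12, 6, -5
Mean of differences = -1.2857
Numerator Σ(Δy_t−Δȳ)(Δy_{t+1}−Δȳ) = -925.2245
Denominator Σ(Δy_t−Δȳ)² = 1019.4286
r_1(Δy) = -925.2245 / 1019.4286 = -0.908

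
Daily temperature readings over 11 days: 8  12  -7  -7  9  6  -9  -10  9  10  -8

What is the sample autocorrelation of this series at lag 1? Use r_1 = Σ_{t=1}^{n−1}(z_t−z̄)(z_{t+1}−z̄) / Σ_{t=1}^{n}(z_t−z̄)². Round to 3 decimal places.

Mean z̄ = (8 + 12 − 7 − 7 + 9 + 6 − 9 − 10 + 9 + 10 − 8)/11 = 1.1818
Numerator Σ_{t=1}^{10}(z_t−z̄)(z_{t+1}−z̄) = -8.7603
Denominator Σ(z_t−z̄)² = 833.6364
r_1 = -8.7603 / 833.6364 = -0.011

-0.011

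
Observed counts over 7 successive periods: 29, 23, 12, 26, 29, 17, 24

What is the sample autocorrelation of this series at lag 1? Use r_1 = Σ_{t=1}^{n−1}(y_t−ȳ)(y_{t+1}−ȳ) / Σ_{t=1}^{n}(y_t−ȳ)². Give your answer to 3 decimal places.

Mean ȳ = (29 + 23 + 12 + 26 + 29 + 17 + 24)/7 = 22.8571
Σ(y_t−ȳ)(y_{t+1}−ȳ) = (0.8776) + (-1.5510) + (-34.1224) + (19.3061) + (-35.9796) + (-6.6939) = -58.1633
Denominator Σ(y_t−ȳ)² = 238.8571
r_1 = -58.1633 / 238.8571 = -0.244

-0.244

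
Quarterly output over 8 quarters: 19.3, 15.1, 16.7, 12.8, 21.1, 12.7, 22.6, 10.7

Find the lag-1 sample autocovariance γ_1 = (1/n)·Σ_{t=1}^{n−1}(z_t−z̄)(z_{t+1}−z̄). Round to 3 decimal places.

Mean z̄ = (19.3 + 15.1 + 16.7 + 12.8 + 21.1 + 12.7 + 22.6 + 10.7)/8 = 16.3750
Σ_{t=1}^{7}(z_t−z̄)(z_{t+1}−z̄) = -97.7656
γ_1 = -97.7656 / 8 = -12.221

-12.221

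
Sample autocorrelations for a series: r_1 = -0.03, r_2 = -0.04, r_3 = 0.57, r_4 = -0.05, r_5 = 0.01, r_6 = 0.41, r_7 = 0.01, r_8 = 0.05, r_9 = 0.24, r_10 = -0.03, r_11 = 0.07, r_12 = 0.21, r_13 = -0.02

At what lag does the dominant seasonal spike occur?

3

The largest autocorrelation is r_3 = 0.57, with weaker echoes at lags 6 (0.41), 9 (0.24) and 12 (0.21); the remaining lags stay at or below 0.07.
The dominant spike at lag 3 indicates a seasonal period of 3.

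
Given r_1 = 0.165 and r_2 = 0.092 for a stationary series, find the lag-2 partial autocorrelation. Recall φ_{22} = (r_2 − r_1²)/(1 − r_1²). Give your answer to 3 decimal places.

0.067

φ_{22} = (r_2 − r_1²) / (1 − r_1²)
r_1² = (0.165)² = 0.027225
Numerator = 0.092 − 0.0272 = 0.0648; denominator = 1 − 0.0272 = 0.9728
φ_{22} = 0.0648 / 0.9728 = 0.067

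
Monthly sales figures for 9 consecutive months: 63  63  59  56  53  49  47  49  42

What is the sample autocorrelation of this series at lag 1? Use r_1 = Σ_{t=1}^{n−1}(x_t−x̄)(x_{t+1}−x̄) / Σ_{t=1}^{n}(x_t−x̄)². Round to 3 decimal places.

0.619

Mean x̄ = (63 + 63 + 59 + 56 + 53 + 49 + 47 + 49 + 42)/9 = 53.4444
Numerator Σ_{t=1}^{8}(x_t−x̄)(x_{t+1}−x̄) = 267.5802
Denominator Σ(x_t−x̄)² = 432.2222
r_1 = 267.5802 / 432.2222 = 0.619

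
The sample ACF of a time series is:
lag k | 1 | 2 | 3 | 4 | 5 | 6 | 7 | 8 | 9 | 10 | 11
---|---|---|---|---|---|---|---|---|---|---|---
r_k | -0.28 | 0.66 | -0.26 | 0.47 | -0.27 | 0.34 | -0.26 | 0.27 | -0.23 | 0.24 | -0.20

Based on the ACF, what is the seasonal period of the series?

2

The largest autocorrelation is r_2 = 0.66, with weaker echoes at lags 4 (0.47), 6 (0.34), 8 (0.27) and 10 (0.24); the remaining lags stay at or below -0.20.
The dominant spike at lag 2 indicates a seasonal period of 2.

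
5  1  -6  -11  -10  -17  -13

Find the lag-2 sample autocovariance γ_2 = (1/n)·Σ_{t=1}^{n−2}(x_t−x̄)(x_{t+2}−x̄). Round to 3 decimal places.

4.732

Mean x̄ = (5 + 1 − 6 − 11 − 10 − 17 − 13)/7 = -7.2857
Deviations: 12.2857, 8.2857, 1.2857, -3.7143, -2.7143, -9.7143, -5.7143
Σ_{t=1}^{5}(x_t−x̄)(x_{t+2}−x̄) = 33.1224
γ_2 = 33.1224 / 7 = 4.732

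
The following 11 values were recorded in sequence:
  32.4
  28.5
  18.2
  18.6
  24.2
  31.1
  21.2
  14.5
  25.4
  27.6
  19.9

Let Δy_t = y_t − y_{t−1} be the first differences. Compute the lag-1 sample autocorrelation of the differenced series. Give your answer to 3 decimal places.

First differences Δy: -3.9, -10.3, 0.4, 5.6, 6.9, -9.9, -6.7, 10.9, 2.2, -7.7
Mean of differences = -1.2500
Numerator Σ(Δy_t−Δȳ)(Δy_{t+1}−Δȳ) = 6.2725
Denominator Σ(Δy_t−Δȳ)² = 510.6450
r_1(Δy) = 6.2725 / 510.6450 = 0.012

0.012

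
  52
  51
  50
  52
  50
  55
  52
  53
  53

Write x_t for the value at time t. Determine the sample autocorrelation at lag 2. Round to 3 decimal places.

Mean x̄ = (52 + 51 + 50 + 52 + 50 + 55 + 52 + 53 + 53)/9 = 52.0000
Numerator Σ_{t=1}^{7}(x_t−x̄)(x_{t+2}−x̄) = 7.0000
Denominator Σ(x_t−x̄)² = 20.0000
r_2 = 7.0000 / 20.0000 = 0.350

0.350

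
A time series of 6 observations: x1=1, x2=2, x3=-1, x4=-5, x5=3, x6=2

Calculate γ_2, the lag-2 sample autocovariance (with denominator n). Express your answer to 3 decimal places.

-3.704

Mean x̄ = (1 + 2 − 1 − 5 + 3 + 2)/6 = 0.3333
Deviations: 0.6667, 1.6667, -1.3333, -5.3333, 2.6667, 1.6667
Σ_{t=1}^{4}(x_t−x̄)(x_{t+2}−x̄) = -22.2222
γ_2 = -22.2222 / 6 = -3.704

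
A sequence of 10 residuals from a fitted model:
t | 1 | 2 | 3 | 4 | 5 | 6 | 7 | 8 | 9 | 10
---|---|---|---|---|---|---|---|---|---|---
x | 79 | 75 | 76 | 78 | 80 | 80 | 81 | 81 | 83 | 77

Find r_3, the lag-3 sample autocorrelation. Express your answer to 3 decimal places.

-0.125

Mean x̄ = (79 + 75 + 76 + 78 + 80 + 80 + 81 + 81 + 83 + 77)/10 = 79.0000
Σ(x_t−x̄)(x_{t+3}−x̄) = (0.0000) + (-4.0000) + (-3.0000) + (-2.0000) + (2.0000) + (4.0000) + (-4.0000) = -7.0000
Denominator Σ(x_t−x̄)² = 56.0000
r_3 = -7.0000 / 56.0000 = -0.125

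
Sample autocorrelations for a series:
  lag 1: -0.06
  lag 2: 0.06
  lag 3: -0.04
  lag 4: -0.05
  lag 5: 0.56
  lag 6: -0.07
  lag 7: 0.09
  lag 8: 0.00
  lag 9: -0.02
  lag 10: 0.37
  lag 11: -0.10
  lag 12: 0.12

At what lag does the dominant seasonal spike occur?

The largest autocorrelation is r_5 = 0.56, with a weaker echo at lag 10 (0.37); the remaining lags stay at or below 0.12.
The dominant spike at lag 5 indicates a seasonal period of 5.

5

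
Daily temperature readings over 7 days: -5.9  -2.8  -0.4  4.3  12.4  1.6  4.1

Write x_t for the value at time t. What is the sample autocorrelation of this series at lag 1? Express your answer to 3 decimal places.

Mean x̄ = (-5.9 − 2.8 − 0.4 + 4.3 + 12.4 + 1.6 + 4.1)/7 = 1.9000
Numerator Σ_{t=1}^{6}(x_t−x̄)(x_{t+1}−x̄) = 63.3400
Denominator Σ(x_t−x̄)² = 209.1600
r_1 = 63.3400 / 209.1600 = 0.303

0.303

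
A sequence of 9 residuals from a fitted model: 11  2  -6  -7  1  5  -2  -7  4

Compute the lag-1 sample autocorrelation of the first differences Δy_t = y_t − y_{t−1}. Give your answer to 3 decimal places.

First differences Δy: -9, -8, -1, 8, 4, -7, -5, 11
Mean of differences = -0.8750
Numerator Σ(Δy_t−Δȳ)(Δy_{t+1}−Δȳ) = 47.3594
Denominator Σ(Δy_t−Δȳ)² = 414.8750
r_1(Δy) = 47.3594 / 414.8750 = 0.114

0.114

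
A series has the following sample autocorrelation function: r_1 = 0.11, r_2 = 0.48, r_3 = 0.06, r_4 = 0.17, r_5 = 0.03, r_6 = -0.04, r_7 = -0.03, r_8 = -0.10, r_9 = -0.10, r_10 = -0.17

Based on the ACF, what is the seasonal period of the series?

The largest autocorrelation is r_2 = 0.48, with a weaker echo at lag 4 (0.17); the remaining lags stay at or below 0.11.
The dominant spike at lag 2 indicates a seasonal period of 2.

2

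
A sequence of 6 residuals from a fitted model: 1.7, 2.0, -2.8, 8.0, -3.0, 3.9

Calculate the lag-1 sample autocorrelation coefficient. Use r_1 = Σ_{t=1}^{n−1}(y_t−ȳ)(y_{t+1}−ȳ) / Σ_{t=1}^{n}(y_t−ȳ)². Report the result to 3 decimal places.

Mean ȳ = (1.7 + 2.0 − 2.8 + 8.0 − 3.0 + 3.9)/6 = 1.6333
Deviations from mean: 0.0667, 0.3667, -4.4333, 6.3667, -4.6333, 2.2667
Numerator Σ_{t=1}^{5}(y_t−ȳ)(y_{t+1}−ȳ) = -69.8278
Denominator Σ(y_t−ȳ)² = 86.9333
r_1 = -69.8278 / 86.9333 = -0.803

-0.803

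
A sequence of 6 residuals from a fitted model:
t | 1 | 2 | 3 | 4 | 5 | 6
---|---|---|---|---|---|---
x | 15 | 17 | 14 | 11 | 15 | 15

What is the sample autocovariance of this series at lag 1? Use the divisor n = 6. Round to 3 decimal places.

Mean x̄ = (15 + 17 + 14 + 11 + 15 + 15)/6 = 14.5000
Σ_{t=1}^{5}(x_t−x̄)(x_{t+1}−x̄) = 0.2500
γ_1 = 0.2500 / 6 = 0.042

0.042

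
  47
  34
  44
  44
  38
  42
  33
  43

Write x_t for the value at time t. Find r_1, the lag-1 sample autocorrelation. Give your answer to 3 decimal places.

Mean x̄ = (47 + 34 + 44 + 44 + 38 + 42 + 33 + 43)/8 = 40.6250
Deviations from mean: 6.3750, -6.6250, 3.3750, 3.3750, -2.6250, 1.3750, -7.6250, 2.3750
Numerator Σ_{t=1}^{7}(x_t−x̄)(x_{t+1}−x̄) = -94.2656
Denominator Σ(x_t−x̄)² = 179.8750
r_1 = -94.2656 / 179.8750 = -0.524

-0.524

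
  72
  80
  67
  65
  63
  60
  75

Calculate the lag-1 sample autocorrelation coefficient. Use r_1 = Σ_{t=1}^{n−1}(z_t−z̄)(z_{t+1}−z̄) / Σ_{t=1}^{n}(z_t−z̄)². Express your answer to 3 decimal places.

0.137

Mean z̄ = (72 + 80 + 67 + 65 + 63 + 60 + 75)/7 = 68.8571
Deviations from mean: 3.1429, 11.1429, -1.8571, -3.8571, -5.8571, -8.8571, 6.1429
Numerator Σ_{t=1}^{6}(z_t−z̄)(z_{t+1}−z̄) = 41.5510
Denominator Σ(z_t−z̄)² = 302.8571
r_1 = 41.5510 / 302.8571 = 0.137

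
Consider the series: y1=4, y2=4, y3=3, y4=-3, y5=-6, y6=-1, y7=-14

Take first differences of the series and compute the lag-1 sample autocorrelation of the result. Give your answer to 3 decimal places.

-0.430

First differences Δy: 0, -1, -6, -3, 5, -13
Mean of differences = -3.0000
Numerator Σ(Δy_t−Δȳ)(Δy_{t+1}−Δȳ) = -80.0000
Denominator Σ(Δy_t−Δȳ)² = 186.0000
r_1(Δy) = -80.0000 / 186.0000 = -0.430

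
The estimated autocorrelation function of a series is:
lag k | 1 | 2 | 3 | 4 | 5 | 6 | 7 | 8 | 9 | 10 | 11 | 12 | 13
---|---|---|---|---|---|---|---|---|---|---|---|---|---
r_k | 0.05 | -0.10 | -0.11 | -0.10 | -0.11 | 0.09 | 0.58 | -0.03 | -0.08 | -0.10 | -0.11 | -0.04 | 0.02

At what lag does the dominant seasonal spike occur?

The largest autocorrelation is r_7 = 0.58; the remaining lags stay at or below 0.09.
The dominant spike at lag 7 indicates a seasonal period of 7.

7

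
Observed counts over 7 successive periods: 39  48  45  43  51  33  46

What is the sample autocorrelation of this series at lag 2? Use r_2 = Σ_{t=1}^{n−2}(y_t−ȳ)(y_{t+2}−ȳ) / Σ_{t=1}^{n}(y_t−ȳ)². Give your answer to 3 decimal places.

Mean ȳ = (39 + 48 + 45 + 43 + 51 + 33 + 46)/7 = 43.5714
Deviations from mean: -4.5714, 4.4286, 1.4286, -0.5714, 7.4286, -10.5714, 2.4286
Numerator Σ_{t=1}^{5}(y_t−ȳ)(y_{t+2}−ȳ) = 25.6327
Denominator Σ(y_t−ȳ)² = 215.7143
r_2 = 25.6327 / 215.7143 = 0.119

0.119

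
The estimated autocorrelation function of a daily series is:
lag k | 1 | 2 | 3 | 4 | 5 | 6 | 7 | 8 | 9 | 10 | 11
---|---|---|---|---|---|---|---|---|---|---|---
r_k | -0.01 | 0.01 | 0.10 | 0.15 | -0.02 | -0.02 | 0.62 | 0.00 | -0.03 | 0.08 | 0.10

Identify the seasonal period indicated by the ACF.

7

The largest autocorrelation is r_7 = 0.62; the remaining lags stay at or below 0.15.
The dominant spike at lag 7 indicates a seasonal period of 7.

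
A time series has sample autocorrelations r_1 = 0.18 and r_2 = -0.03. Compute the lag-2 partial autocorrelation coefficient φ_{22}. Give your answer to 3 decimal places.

-0.064

φ_{22} = (r_2 − r_1²) / (1 − r_1²)
r_1² = (0.18)² = 0.0324
Numerator = -0.03 − 0.0324 = -0.0624; denominator = 1 − 0.0324 = 0.9676
φ_{22} = -0.0624 / 0.9676 = -0.064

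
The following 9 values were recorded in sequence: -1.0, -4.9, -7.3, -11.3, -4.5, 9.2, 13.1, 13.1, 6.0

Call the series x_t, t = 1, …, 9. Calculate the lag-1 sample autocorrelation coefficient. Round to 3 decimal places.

Mean x̄ = (-1.0 − 4.9 − 7.3 − 11.3 − 4.5 + 9.2 + 13.1 + 13.1 + 6.0)/9 = 1.3778
Numerator Σ_{t=1}^{8}(x_t−x̄)(x_{t+1}−x̄) = 491.2462
Denominator Σ(x_t−x̄)² = 673.0156
r_1 = 491.2462 / 673.0156 = 0.730

0.730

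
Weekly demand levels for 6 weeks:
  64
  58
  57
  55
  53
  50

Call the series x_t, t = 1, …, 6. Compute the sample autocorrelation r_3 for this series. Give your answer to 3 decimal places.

-0.175

Mean x̄ = (64 + 58 + 57 + 55 + 53 + 50)/6 = 56.1667
Deviations from mean: 7.8333, 1.8333, 0.8333, -1.1667, -3.1667, -6.1667
Σ(x_t−x̄)(x_{t+3}−x̄) = (-9.1389) + (-5.8056) + (-5.1389) = -20.0833
Denominator Σ(x_t−x̄)² = 114.8333
r_3 = -20.0833 / 114.8333 = -0.175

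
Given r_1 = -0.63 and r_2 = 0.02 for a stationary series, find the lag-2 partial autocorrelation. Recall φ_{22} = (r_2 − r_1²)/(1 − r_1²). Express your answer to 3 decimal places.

-0.625

φ_{22} = (r_2 − r_1²) / (1 − r_1²)
r_1² = (-0.63)² = 0.3969
Numerator = 0.02 − 0.3969 = -0.3769; denominator = 1 − 0.3969 = 0.6031
φ_{22} = -0.3769 / 0.6031 = -0.625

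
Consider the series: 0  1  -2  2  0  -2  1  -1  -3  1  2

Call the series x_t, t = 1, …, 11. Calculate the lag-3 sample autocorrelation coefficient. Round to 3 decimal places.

0.380

Mean x̄ = (0 + 1 − 2 + 2 + 0 − 2 + 1 − 1 − 3 + 1 + 2)/11 = -0.0909
Numerator Σ_{t=1}^{8}(x_t−x̄)(x_{t+3}−x̄) = 10.9752
Denominator Σ(x_t−x̄)² = 28.9091
r_3 = 10.9752 / 28.9091 = 0.380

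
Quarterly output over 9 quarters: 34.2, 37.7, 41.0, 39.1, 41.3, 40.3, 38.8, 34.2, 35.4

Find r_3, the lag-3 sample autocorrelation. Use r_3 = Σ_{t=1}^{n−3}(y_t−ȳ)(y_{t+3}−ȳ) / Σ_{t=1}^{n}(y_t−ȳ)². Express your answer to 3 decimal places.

-0.254

Mean ȳ = (34.2 + 37.7 + 41.0 + 39.1 + 41.3 + 40.3 + 38.8 + 34.2 + 35.4)/9 = 38.0000
Σ(y_t−ȳ)(y_{t+3}−ȳ) = (-4.1800) + (-0.9900) + (6.9000) + (0.8800) + (-12.5400) + (-5.9800) = -15.9100
Denominator Σ(y_t−ȳ)² = 62.7600
r_3 = -15.9100 / 62.7600 = -0.254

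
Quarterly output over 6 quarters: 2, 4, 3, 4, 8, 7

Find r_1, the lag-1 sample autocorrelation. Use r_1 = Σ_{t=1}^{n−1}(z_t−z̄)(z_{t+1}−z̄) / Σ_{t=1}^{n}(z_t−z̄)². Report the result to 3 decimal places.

Mean z̄ = (2 + 4 + 3 + 4 + 8 + 7)/6 = 4.6667
Numerator Σ_{t=1}^{5}(z_t−z̄)(z_{t+1}−z̄) = 9.5556
Denominator Σ(z_t−z̄)² = 27.3333
r_1 = 9.5556 / 27.3333 = 0.350

0.350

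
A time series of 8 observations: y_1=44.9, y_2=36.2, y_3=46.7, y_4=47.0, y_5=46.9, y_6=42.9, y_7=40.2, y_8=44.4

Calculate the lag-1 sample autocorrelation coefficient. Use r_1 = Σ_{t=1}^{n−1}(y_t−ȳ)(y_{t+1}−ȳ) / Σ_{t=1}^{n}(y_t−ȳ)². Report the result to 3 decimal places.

-0.132

Mean ȳ = (44.9 + 36.2 + 46.7 + 47.0 + 46.9 + 42.9 + 40.2 + 44.4)/8 = 43.6500
Deviations from mean: 1.2500, -7.4500, 3.0500, 3.3500, 3.2500, -0.7500, -3.4500, 0.7500
Σ(y_t−ȳ)(y_{t+1}−ȳ) = (-9.3125) + (-22.7225) + (10.2175) + (10.8875) + (-2.4375) + (2.5875) + (-2.5875) = -13.3675
Denominator Σ(y_t−ȳ)² = 101.1800
r_1 = -13.3675 / 101.1800 = -0.132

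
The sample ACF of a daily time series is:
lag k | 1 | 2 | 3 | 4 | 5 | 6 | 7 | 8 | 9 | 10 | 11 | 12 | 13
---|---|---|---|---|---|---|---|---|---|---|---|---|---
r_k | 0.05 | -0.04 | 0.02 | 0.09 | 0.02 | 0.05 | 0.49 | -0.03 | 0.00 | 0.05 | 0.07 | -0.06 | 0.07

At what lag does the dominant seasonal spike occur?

7

The largest autocorrelation is r_7 = 0.49; the remaining lags stay at or below 0.09.
The dominant spike at lag 7 indicates a seasonal period of 7.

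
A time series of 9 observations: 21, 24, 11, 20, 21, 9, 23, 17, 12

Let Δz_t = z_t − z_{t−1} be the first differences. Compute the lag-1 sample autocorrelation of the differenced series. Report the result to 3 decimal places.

First differences Δz: 3, -13, 9, 1, -12, 14, -6, -5
Mean of differences = -1.1250
Numerator Σ(Δz_t−Δz̄)(Δz_{t+1}−Δz̄) = -390.1406
Denominator Σ(Δz_t−Δz̄)² = 650.8750
r_1(Δz) = -390.1406 / 650.8750 = -0.599

-0.599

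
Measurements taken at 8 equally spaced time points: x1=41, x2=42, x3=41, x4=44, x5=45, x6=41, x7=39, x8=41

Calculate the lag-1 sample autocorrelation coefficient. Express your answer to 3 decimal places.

0.272

Mean x̄ = (41 + 42 + 41 + 44 + 45 + 41 + 39 + 41)/8 = 41.7500
Deviations from mean: -0.7500, 0.2500, -0.7500, 2.2500, 3.2500, -0.7500, -2.7500, -0.7500
Σ(x_t−x̄)(x_{t+1}−x̄) = (-0.1875) + (-0.1875) + (-1.6875) + (7.3125) + (-2.4375) + (2.0625) + (2.0625) = 6.9375
Denominator Σ(x_t−x̄)² = 25.5000
r_1 = 6.9375 / 25.5000 = 0.272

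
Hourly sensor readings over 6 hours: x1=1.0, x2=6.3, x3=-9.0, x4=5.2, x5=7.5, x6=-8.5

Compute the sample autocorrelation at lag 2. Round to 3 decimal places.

-0.314

Mean x̄ = (1.0 + 6.3 − 9.0 + 5.2 + 7.5 − 8.5)/6 = 0.4167
Deviations from mean: 0.5833, 5.8833, -9.4167, 4.7833, 7.0833, -8.9167
Numerator Σ_{t=1}^{4}(x_t−x̄)(x_{t+2}−x̄) = -86.7039
Denominator Σ(x_t−x̄)² = 276.1883
r_2 = -86.7039 / 276.1883 = -0.314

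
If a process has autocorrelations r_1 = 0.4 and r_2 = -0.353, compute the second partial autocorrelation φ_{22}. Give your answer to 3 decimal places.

-0.611

φ_{22} = (r_2 − r_1²) / (1 − r_1²)
r_1² = (0.4)² = 0.16
Numerator = -0.353 − 0.1600 = -0.5130; denominator = 1 − 0.1600 = 0.8400
φ_{22} = -0.5130 / 0.8400 = -0.611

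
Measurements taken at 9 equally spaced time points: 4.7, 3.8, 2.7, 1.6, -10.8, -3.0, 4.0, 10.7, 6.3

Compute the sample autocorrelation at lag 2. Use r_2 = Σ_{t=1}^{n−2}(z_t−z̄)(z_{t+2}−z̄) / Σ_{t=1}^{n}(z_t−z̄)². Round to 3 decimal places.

-0.211

Mean z̄ = (4.7 + 3.8 + 2.7 + 1.6 − 10.8 − 3.0 + 4.0 + 10.7 + 6.3)/9 = 2.2222
Σ(z_t−z̄)(z_{t+2}−z̄) = (1.1838) + (-0.9817) + (-6.2217) + (3.2494) + (-23.1506) + (-44.2728) + (7.2494) = -62.9443
Denominator Σ(z_t−z̄)² = 297.7556
r_2 = -62.9443 / 297.7556 = -0.211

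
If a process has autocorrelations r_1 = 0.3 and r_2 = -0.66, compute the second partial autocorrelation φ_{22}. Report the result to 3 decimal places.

-0.824

φ_{22} = (r_2 − r_1²) / (1 − r_1²)
r_1² = (0.3)² = 0.09
Numerator = -0.66 − 0.0900 = -0.7500; denominator = 1 − 0.0900 = 0.9100
φ_{22} = -0.7500 / 0.9100 = -0.824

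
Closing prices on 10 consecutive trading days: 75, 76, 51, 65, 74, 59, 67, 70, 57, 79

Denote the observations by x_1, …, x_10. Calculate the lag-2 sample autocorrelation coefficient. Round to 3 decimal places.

Mean x̄ = (75 + 76 + 51 + 65 + 74 + 59 + 67 + 70 + 57 + 79)/10 = 67.3000
Numerator Σ_{t=1}^{8}(x_t−x̄)(x_{t+2}−x̄) = -225.3800
Denominator Σ(x_t−x̄)² = 770.1000
r_2 = -225.3800 / 770.1000 = -0.293

-0.293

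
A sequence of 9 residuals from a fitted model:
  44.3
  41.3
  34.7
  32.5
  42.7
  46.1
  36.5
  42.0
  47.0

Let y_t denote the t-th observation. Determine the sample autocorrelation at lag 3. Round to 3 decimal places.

Mean ȳ = (44.3 + 41.3 + 34.7 + 32.5 + 42.7 + 46.1 + 36.5 + 42.0 + 47.0)/9 = 40.7889
Numerator Σ_{t=1}^{6}(y_t−ȳ)(y_{t+3}−ȳ) = 10.3874
Denominator Σ(y_t−ȳ)² = 208.6689
r_3 = 10.3874 / 208.6689 = 0.050

0.050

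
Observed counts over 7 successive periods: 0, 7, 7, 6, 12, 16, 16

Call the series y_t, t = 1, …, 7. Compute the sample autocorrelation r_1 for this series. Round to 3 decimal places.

Mean ȳ = (0 + 7 + 7 + 6 + 12 + 16 + 16)/7 = 9.1429
Deviations from mean: -9.1429, -2.1429, -2.1429, -3.1429, 2.8571, 6.8571, 6.8571
Numerator Σ_{t=1}^{6}(y_t−ȳ)(y_{t+1}−ȳ) = 88.5510
Denominator Σ(y_t−ȳ)² = 204.8571
r_1 = 88.5510 / 204.8571 = 0.432

0.432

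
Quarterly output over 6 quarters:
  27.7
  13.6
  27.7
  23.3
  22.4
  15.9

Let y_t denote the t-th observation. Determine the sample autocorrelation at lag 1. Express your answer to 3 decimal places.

-0.520

Mean ȳ = (27.7 + 13.6 + 27.7 + 23.3 + 22.4 + 15.9)/6 = 21.7667
Σ(y_t−ȳ)(y_{t+1}−ȳ) = (-48.4556) + (-48.4556) + (9.0978) + (0.9711) + (-3.7156) = -90.5578
Denominator Σ(y_t−ȳ)² = 174.2733
r_1 = -90.5578 / 174.2733 = -0.520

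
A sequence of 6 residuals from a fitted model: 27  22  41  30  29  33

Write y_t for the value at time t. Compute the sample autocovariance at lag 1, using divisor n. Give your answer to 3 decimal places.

Mean ȳ = (27 + 22 + 41 + 30 + 29 + 33)/6 = 30.3333
Deviations: -3.3333, -8.3333, 10.6667, -0.3333, -1.3333, 2.6667
Σ_{t=1}^{5}(y_t−ȳ)(y_{t+1}−ȳ) = -67.7778
γ_1 = -67.7778 / 6 = -11.296

-11.296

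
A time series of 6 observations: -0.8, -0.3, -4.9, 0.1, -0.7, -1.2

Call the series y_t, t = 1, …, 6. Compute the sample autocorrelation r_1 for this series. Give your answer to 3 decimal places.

-0.438

Mean ȳ = (-0.8 − 0.3 − 4.9 + 0.1 − 0.7 − 1.2)/6 = -1.3000
Deviations from mean: 0.5000, 1.0000, -3.6000, 1.4000, 0.6000, 0.1000
Σ(y_t−ȳ)(y_{t+1}−ȳ) = (0.5000) + (-3.6000) + (-5.0400) + (0.8400) + (0.0600) = -7.2400
Denominator Σ(y_t−ȳ)² = 16.5400
r_1 = -7.2400 / 16.5400 = -0.438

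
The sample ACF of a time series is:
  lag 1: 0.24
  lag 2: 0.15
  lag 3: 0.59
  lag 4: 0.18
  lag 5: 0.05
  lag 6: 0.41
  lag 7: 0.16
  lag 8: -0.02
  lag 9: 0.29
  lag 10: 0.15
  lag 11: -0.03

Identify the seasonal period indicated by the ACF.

3

The largest autocorrelation is r_3 = 0.59, with weaker echoes at lags 6 (0.41) and 9 (0.29); the remaining lags stay at or below 0.24. The elevated value at lag 1 (0.24), dropping to 0.15 at lag 2, reflects decaying short-term dependence rather than seasonality.
The dominant spike at lag 3 indicates a seasonal period of 3.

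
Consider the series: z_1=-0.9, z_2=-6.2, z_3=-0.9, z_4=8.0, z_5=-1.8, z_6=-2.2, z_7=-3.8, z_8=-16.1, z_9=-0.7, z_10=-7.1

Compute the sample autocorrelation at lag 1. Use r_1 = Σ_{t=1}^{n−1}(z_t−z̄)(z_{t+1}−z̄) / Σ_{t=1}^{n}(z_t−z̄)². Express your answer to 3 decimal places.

-0.017

Mean z̄ = (-0.9 − 6.2 − 0.9 + 8.0 − 1.8 − 2.2 − 3.8 − 16.1 − 0.7 − 7.1)/10 = -3.1700
Numerator Σ_{t=1}^{9}(z_t−z̄)(z_{t+1}−z̄) = -5.8779
Denominator Σ(z_t−z̄)² = 336.2010
r_1 = -5.8779 / 336.2010 = -0.017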